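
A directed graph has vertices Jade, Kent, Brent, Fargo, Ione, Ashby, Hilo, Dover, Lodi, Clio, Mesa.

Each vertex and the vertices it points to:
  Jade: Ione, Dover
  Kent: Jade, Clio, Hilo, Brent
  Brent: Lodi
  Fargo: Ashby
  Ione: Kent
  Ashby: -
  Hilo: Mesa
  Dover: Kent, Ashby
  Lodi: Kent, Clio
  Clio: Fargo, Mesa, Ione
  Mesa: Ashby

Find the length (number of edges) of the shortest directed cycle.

3

For each vertex v, BFS finds the shortest path from v back to v.
The shortest such closed walk is Lodi → Kent → Brent → Lodi, length 3.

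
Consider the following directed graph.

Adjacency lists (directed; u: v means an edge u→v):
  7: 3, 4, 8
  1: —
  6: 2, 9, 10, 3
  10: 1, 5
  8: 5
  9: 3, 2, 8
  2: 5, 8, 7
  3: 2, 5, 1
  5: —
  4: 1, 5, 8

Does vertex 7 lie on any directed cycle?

7 is on a cycle iff 7 can reach itself via ≥1 edge.
7 → 3 → 2 → 7 — yes.

Yes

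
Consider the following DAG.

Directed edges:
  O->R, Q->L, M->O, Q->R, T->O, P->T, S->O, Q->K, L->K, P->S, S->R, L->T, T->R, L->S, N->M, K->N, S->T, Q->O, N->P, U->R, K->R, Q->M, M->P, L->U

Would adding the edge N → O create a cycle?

Adding N→O creates a cycle iff O can already reach N.
Explore from O: no path reaches N. The graph stays acyclic.

No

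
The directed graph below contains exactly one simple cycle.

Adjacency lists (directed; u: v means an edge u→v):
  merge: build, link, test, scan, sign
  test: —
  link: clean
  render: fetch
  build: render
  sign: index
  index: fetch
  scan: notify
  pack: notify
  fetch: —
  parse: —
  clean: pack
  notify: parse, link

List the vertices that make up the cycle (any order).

link, pack, clean, notify

DFS with gray/black marking from link:
link gray
  clean gray
    pack gray
      notify gray
        parse gray
        parse black
        notify→link: link is gray → back edge
Back edge closes the cycle link → clean → pack → notify → link; its vertices are {link, pack, clean, notify}.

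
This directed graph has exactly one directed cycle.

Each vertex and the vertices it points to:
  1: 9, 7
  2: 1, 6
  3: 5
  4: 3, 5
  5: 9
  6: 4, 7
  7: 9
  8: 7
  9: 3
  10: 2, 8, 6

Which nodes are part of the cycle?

3, 5, 9

DFS with gray/black marking from 9:
9 gray
  3 gray
    5 gray
      5→9: 9 is gray → back edge
Back edge closes the cycle 9 → 3 → 5 → 9; its vertices are {3, 5, 9}.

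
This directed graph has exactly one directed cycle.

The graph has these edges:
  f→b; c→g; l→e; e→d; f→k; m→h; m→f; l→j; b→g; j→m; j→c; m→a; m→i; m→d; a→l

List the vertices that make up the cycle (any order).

DFS with gray/black marking from j:
j gray
  m gray
    f gray
      k gray
      k black
      b gray
        g gray
        g black
      b black
    f black
    i gray
    i black
    a gray
      l gray
        l→j: j is gray → back edge
Back edge closes the cycle j → m → a → l → j; its vertices are {a, j, l, m}.

a, j, l, m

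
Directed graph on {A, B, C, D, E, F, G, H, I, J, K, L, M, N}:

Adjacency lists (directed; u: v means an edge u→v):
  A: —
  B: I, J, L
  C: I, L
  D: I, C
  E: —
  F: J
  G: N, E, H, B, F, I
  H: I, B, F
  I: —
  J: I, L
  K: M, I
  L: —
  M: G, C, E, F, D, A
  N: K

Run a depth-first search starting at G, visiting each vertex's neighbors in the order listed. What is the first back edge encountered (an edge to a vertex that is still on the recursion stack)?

DFS from G (visiting each vertex's neighbors in the order listed); mark gray on enter, black on exit:
G gray
  N gray
    K gray
      M gray
        M→G: G is gray → back edge
First back edge: M → G.

M→G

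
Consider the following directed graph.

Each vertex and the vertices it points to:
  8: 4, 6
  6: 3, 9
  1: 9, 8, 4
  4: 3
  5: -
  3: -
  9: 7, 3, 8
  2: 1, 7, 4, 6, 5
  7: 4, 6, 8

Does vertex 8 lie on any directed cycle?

Yes

8 is on a cycle iff 8 can reach itself via ≥1 edge.
8 → 6 → 9 → 8 — yes.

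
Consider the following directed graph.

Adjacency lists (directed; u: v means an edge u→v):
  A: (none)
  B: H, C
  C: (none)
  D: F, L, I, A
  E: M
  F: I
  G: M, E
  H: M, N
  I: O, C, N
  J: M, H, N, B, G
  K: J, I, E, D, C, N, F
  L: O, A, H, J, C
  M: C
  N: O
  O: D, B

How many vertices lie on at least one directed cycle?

9

A vertex is on a directed cycle iff it belongs to a strongly connected component of size ≥ 2 (or has a self-loop).
The vertices on cycles are {B, D, F, H, I, J, L, N, O} — 9 in total.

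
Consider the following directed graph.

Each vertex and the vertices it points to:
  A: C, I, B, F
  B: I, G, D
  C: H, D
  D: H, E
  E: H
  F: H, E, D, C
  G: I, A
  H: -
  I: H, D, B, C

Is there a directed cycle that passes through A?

A is on a cycle iff A can reach itself via ≥1 edge.
A → B → G → A — yes.

Yes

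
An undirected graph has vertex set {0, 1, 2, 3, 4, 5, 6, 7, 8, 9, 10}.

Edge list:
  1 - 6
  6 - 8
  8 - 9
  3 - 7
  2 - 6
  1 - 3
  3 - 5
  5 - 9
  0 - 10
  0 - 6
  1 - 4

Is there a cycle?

Yes

DFS, tracking each vertex's parent; an edge to a visited non-parent vertex closes a cycle.
Start from 5:
visit 5 (parent –)
  visit 9 (parent 5)
    9–5: parent, skip
    visit 8 (parent 9)
      8–9: parent, skip
      visit 6 (parent 8)
        6–8: parent, skip
        visit 0 (parent 6)
          visit 10 (parent 0)
            10–0: parent, skip
          0–6: parent, skip
        visit 1 (parent 6)
          visit 4 (parent 1)
            4–1: parent, skip
          visit 3 (parent 1)
            3–5: 5 visited and ≠ parent → cycle
Cycle: 5 – 9 – 8 – 6 – 1 – 3 – 5.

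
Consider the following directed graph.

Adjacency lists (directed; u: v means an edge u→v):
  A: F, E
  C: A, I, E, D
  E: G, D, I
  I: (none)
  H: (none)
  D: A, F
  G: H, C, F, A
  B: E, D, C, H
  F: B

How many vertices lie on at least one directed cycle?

7

A vertex is on a directed cycle iff it belongs to a strongly connected component of size ≥ 2 (or has a self-loop).
The vertices on cycles are {A, B, C, D, E, F, G} — 7 in total.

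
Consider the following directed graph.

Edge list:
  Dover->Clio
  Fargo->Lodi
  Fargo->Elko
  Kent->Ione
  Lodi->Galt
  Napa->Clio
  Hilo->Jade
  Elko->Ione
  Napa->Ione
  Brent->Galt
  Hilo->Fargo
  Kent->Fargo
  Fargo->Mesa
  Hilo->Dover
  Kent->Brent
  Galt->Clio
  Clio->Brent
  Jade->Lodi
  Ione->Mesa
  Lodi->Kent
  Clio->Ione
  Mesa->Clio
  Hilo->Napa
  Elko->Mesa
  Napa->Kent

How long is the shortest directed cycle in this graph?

3

For each vertex v, BFS finds the shortest path from v back to v.
The shortest such closed walk is Fargo → Lodi → Kent → Fargo, length 3.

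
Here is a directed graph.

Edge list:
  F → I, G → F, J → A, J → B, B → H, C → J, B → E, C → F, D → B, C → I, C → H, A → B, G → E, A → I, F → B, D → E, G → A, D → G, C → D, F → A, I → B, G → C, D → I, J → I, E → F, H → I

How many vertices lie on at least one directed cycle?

9

A vertex is on a directed cycle iff it belongs to a strongly connected component of size ≥ 2 (or has a self-loop).
The vertices on cycles are {A, B, C, D, E, F, G, H, I} — 9 in total.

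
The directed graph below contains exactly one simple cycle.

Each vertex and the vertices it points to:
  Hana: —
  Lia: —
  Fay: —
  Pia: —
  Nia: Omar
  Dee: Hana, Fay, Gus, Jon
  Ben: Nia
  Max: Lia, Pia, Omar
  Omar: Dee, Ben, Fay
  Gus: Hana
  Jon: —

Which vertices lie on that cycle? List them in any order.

Ben, Nia, Omar

DFS with gray/black marking from Omar:
Omar gray
  Dee gray
    Hana gray
    Hana black
    Fay gray
    Fay black
    Gus gray
      Gus→Hana: Hana black — skip
    Gus black
    Jon gray
    Jon black
  Dee black
  Ben gray
    Nia gray
      Nia→Omar: Omar is gray → back edge
Back edge closes the cycle Omar → Ben → Nia → Omar; its vertices are {Ben, Nia, Omar}.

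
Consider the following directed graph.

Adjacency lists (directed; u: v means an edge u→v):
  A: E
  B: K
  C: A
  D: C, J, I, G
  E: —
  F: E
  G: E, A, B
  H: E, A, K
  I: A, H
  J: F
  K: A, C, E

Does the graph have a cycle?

DFS with white/gray/black marking, starting from G:
G gray
  E gray
  E black
  A gray
    A→E: E black — skip
  A black
  B gray
    K gray
      K→A: A black — skip
      C gray
        C→A: A black — skip
      C black
      K→E: E black — skip
    K black
  B black
G black
D gray
  D→C: C black — skip
  J gray
    F gray
      F→E: E black — skip
    F black
  J black
  I gray
    I→A: A black — skip
    H gray
      H→E: E black — skip
      H→A: A black — skip
      H→K: K black — skip
    H black
  I black
  D→G: G black — skip
D black
Every edge goes to a white or black vertex — no back edge, so the graph is acyclic.

No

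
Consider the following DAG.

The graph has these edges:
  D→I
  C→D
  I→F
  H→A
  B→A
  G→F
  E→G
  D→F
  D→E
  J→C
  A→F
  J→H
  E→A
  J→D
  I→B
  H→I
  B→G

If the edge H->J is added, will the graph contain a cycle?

Adding H→J creates a cycle iff J can already reach H.
Path from J: J → H.
So J → … → H → J is a cycle.

Yes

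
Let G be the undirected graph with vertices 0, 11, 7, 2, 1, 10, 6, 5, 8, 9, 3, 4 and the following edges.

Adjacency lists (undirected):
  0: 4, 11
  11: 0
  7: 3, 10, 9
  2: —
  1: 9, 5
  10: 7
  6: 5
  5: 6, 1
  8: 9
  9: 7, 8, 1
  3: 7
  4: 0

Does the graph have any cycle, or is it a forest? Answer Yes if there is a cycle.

DFS, tracking each vertex's parent; an edge to a visited non-parent vertex closes a cycle.
Start from 3:
visit 3 (parent –)
  visit 7 (parent 3)
    7–3: parent, skip
    visit 10 (parent 7)
      10–7: parent, skip
    visit 9 (parent 7)
      9–7: parent, skip
      visit 8 (parent 9)
        8–9: parent, skip
      visit 1 (parent 9)
        1–9: parent, skip
        visit 5 (parent 1)
          visit 6 (parent 5)
            6–5: parent, skip
          5–1: parent, skip
visit 0 (parent –)
  visit 4 (parent 0)
    4–0: parent, skip
  visit 11 (parent 0)
    11–0: parent, skip
visit 2 (parent –)
No non-parent visited neighbor found — the graph is a forest.

No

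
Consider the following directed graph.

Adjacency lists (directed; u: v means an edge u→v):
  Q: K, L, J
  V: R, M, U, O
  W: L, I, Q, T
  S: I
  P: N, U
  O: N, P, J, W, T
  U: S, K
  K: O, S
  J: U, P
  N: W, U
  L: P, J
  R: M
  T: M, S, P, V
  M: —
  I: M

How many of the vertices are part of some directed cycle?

11

A vertex is on a directed cycle iff it belongs to a strongly connected component of size ≥ 2 (or has a self-loop).
The vertices on cycles are {J, K, L, N, O, P, Q, T, U, V, W} — 11 in total.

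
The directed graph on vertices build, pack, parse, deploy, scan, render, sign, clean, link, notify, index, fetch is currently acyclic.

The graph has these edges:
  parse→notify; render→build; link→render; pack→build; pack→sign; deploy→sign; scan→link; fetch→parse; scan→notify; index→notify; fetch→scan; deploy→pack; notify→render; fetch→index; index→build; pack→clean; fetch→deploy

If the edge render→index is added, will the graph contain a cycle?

Adding render→index creates a cycle iff index can already reach render.
Path from index: index → notify → render.
So index → … → render → index is a cycle.

Yes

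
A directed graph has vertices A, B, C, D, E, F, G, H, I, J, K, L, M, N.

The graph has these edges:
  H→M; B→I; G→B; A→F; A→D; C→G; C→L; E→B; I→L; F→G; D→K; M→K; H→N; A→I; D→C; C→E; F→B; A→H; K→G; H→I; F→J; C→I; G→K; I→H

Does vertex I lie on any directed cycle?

I is on a cycle iff I can reach itself via ≥1 edge.
I → H → I — yes.

Yes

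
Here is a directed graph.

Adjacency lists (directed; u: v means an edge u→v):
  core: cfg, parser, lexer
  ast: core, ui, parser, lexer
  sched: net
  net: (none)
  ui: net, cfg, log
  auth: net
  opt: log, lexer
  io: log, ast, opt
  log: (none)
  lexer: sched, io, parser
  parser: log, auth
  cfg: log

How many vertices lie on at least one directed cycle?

5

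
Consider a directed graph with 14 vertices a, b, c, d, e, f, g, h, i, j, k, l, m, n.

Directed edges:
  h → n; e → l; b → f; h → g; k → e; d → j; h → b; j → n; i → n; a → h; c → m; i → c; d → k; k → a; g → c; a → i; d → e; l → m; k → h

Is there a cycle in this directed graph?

No

DFS with white/gray/black marking, starting from c:
c gray
  m gray
  m black
c black
a gray
  i gray
    i→c: c black — skip
    n gray
    n black
  i black
  h gray
    b gray
      f gray
      f black
    b black
    g gray
      g→c: c black — skip
    g black
    h→n: n black — skip
  h black
a black
d gray
  e gray
    l gray
      l→m: m black — skip
    l black
  e black
  j gray
    j→n: n black — skip
  j black
  k gray
    k→h: h black — skip
    k→a: a black — skip
    k→e: e black — skip
  k black
d black
Every edge goes to a white or black vertex — no back edge, so the graph is acyclic.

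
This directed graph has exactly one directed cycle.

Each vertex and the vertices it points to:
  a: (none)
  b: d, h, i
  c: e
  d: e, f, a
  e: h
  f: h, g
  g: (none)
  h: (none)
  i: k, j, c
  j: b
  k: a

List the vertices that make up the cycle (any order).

b, i, j

DFS with gray/black marking from j:
j gray
  b gray
    d gray
      e gray
        h gray
        h black
      e black
      f gray
        f→h: h black — skip
        g gray
        g black
      f black
      a gray
      a black
    d black
    b→h: h black — skip
    i gray
      k gray
        k→a: a black — skip
      k black
      i→j: j is gray → back edge
Back edge closes the cycle j → b → i → j; its vertices are {b, i, j}.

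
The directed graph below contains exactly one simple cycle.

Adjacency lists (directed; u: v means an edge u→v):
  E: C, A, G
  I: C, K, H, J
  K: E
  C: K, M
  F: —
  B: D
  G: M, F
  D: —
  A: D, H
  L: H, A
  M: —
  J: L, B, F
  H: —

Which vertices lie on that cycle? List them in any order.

DFS with gray/black marking from K:
K gray
  E gray
    C gray
      C→K: K is gray → back edge
Back edge closes the cycle K → E → C → K; its vertices are {C, E, K}.

C, E, K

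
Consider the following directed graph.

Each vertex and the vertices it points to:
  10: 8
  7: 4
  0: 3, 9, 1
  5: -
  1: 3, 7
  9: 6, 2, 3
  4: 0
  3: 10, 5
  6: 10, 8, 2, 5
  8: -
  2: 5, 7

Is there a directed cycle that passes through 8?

8 lies on a cycle iff there is a path from 8 back to itself.
Exploring from 8, it never reaches itself; equivalently, its strongly connected component is a singleton.

No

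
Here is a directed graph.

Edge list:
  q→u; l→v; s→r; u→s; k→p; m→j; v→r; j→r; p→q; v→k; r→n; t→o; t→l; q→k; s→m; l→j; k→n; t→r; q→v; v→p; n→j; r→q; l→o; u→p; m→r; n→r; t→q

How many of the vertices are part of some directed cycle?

A vertex is on a directed cycle iff it belongs to a strongly connected component of size ≥ 2 (or has a self-loop).
The vertices on cycles are {j, k, m, n, p, q, r, s, u, v} — 10 in total.

10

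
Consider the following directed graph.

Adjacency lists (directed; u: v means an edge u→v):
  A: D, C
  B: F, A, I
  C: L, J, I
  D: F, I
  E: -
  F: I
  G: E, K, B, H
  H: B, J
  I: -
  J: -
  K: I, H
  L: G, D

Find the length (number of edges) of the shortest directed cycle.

For each vertex v, BFS finds the shortest path from v back to v.
The shortest such closed walk is L → G → B → A → C → L, length 5.

5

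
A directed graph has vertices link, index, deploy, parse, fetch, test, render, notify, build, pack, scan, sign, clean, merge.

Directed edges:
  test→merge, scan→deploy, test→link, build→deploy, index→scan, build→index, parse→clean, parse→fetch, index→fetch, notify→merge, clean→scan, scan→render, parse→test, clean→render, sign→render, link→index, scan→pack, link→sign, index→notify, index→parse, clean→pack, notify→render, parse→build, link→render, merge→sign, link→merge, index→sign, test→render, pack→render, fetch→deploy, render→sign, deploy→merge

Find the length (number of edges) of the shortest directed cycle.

2

For each vertex v, BFS finds the shortest path from v back to v.
The shortest such closed walk is render → sign → render, length 2.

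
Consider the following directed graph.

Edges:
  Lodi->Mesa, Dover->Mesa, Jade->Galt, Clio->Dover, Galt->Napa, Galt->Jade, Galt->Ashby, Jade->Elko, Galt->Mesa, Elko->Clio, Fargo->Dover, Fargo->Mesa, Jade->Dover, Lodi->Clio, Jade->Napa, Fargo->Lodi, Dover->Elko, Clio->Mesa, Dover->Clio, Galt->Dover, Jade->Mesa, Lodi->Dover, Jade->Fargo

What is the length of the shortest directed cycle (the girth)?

2

For each vertex v, BFS finds the shortest path from v back to v.
The shortest such closed walk is Jade → Galt → Jade, length 2.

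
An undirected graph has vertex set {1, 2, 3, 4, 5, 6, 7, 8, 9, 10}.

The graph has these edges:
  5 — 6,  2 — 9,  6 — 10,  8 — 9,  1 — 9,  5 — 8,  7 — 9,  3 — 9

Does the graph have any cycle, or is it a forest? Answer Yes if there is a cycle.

DFS, tracking each vertex's parent; an edge to a visited non-parent vertex closes a cycle.
Start from 4:
visit 4 (parent –)
visit 1 (parent –)
  visit 9 (parent 1)
    visit 2 (parent 9)
      2–9: parent, skip
    9–1: parent, skip
    visit 8 (parent 9)
      visit 5 (parent 8)
        visit 6 (parent 5)
          6–5: parent, skip
          visit 10 (parent 6)
            10–6: parent, skip
        5–8: parent, skip
      8–9: parent, skip
    visit 3 (parent 9)
      3–9: parent, skip
    visit 7 (parent 9)
      7–9: parent, skip
No non-parent visited neighbor found — the graph is a forest.

No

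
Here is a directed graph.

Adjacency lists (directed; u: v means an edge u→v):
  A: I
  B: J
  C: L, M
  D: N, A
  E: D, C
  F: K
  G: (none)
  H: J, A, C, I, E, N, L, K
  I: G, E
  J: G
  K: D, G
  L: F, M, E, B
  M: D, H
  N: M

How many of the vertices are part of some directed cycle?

11

A vertex is on a directed cycle iff it belongs to a strongly connected component of size ≥ 2 (or has a self-loop).
The vertices on cycles are {A, C, D, E, F, H, I, K, L, M, N} — 11 in total.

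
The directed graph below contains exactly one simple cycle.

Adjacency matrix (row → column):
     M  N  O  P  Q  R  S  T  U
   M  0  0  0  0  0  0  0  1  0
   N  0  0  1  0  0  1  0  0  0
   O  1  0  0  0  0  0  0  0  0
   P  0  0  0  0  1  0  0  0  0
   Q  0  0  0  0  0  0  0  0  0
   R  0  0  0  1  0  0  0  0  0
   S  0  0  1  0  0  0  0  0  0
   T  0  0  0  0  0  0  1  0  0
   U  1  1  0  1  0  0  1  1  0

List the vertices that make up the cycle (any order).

M, O, S, T

DFS with gray/black marking from O:
O gray
  M gray
    T gray
      S gray
        S→O: O is gray → back edge
Back edge closes the cycle O → M → T → S → O; its vertices are {M, O, S, T}.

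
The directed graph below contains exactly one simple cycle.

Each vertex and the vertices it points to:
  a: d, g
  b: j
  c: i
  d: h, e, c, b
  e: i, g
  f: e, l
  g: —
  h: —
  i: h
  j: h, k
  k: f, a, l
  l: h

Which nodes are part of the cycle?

a, b, d, j, k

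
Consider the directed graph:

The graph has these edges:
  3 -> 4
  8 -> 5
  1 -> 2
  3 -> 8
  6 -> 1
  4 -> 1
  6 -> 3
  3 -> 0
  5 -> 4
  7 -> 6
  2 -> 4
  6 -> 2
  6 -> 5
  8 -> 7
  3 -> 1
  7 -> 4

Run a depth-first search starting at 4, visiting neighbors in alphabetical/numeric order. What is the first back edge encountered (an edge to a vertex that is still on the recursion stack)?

2->4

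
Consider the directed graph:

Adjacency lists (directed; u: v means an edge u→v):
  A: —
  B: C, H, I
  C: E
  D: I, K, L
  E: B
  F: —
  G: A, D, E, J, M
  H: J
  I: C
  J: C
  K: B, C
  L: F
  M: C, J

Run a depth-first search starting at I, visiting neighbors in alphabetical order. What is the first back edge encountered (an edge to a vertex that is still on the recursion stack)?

DFS from I (visiting neighbors in alphabetical order); mark gray on enter, black on exit:
I gray
  C gray
    E gray
      B gray
        B→C: C is gray → back edge
First back edge: B → C.

B→C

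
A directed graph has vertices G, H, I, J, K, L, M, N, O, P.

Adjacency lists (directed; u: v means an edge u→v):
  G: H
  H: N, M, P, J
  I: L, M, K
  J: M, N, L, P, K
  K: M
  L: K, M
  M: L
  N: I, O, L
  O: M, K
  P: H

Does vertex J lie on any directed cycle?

Yes

J is on a cycle iff J can reach itself via ≥1 edge.
J → P → H → J — yes.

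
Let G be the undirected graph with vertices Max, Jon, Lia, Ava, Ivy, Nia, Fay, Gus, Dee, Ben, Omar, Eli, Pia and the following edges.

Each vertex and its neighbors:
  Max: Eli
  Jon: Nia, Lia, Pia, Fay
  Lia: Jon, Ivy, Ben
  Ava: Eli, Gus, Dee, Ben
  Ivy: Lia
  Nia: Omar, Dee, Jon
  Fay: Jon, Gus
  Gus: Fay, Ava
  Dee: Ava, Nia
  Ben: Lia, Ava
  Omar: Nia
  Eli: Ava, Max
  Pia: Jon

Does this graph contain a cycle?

Yes

DFS, tracking each vertex's parent; an edge to a visited non-parent vertex closes a cycle.
Start from Jon:
visit Jon (parent –)
  visit Nia (parent Jon)
    visit Omar (parent Nia)
      Omar–Nia: parent, skip
    visit Dee (parent Nia)
      visit Ava (parent Dee)
        visit Eli (parent Ava)
          Eli–Ava: parent, skip
          visit Max (parent Eli)
            Max–Eli: parent, skip
        visit Gus (parent Ava)
          visit Fay (parent Gus)
            Fay–Jon: Jon visited and ≠ parent → cycle
Cycle: Jon – Nia – Dee – Ava – Gus – Fay – Jon.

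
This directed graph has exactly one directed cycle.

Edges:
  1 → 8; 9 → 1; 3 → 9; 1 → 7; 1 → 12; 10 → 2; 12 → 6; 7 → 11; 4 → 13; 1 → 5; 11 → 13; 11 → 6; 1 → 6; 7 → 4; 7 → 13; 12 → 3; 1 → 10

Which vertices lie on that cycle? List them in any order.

1, 3, 9, 12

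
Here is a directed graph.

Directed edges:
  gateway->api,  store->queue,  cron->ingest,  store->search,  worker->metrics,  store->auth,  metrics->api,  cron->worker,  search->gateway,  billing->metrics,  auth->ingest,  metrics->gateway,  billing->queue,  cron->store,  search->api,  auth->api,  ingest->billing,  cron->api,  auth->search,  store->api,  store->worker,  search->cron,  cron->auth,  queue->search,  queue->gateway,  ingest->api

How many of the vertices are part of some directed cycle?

A vertex is on a directed cycle iff it belongs to a strongly connected component of size ≥ 2 (or has a self-loop).
The vertices on cycles are {auth, cron, queue, store, ingest, search, billing} — 7 in total.

7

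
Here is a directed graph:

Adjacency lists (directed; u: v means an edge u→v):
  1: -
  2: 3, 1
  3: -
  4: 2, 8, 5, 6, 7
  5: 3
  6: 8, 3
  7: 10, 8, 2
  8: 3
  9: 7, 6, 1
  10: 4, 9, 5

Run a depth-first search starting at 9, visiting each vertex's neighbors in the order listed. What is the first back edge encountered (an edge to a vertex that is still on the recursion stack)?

DFS from 9 (visiting each vertex's neighbors in the order listed); mark gray on enter, black on exit:
9 gray
  7 gray
    10 gray
      4 gray
        2 gray
          3 gray
          3 black
          1 gray
          1 black
        2 black
        8 gray
          8→3: 3 black — skip
        8 black
        5 gray
          5→3: 3 black — skip
        5 black
        6 gray
          6→8: 8 black — skip
          6→3: 3 black — skip
        6 black
        4→7: 7 is gray → back edge
First back edge: 4 → 7.

4→7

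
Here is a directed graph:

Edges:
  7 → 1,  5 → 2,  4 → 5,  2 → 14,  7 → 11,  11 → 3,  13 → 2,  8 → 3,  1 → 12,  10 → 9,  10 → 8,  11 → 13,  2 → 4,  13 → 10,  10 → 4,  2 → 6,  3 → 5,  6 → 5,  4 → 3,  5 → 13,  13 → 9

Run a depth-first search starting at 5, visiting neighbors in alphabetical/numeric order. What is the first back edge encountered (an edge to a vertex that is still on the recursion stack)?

DFS from 5 (visiting neighbors in alphabetical/numeric order); mark gray on enter, black on exit:
5 gray
  2 gray
    4 gray
      3 gray
        3→5: 5 is gray → back edge
First back edge: 3 → 5.

3->5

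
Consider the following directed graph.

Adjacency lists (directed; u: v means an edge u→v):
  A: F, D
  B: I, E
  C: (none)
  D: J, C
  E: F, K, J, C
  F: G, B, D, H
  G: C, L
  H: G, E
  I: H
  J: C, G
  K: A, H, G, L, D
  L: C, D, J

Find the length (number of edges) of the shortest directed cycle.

For each vertex v, BFS finds the shortest path from v back to v.
The shortest such closed walk is B → E → F → B, length 3.

3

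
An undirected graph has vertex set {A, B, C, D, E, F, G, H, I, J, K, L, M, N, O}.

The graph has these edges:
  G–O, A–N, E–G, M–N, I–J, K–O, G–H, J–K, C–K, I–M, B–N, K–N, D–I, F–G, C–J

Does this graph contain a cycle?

DFS, tracking each vertex's parent; an edge to a visited non-parent vertex closes a cycle.
Start from H:
visit H (parent –)
  visit G (parent H)
    visit E (parent G)
      E–G: parent, skip
    visit F (parent G)
      F–G: parent, skip
    visit O (parent G)
      visit K (parent O)
        K–O: parent, skip
        visit C (parent K)
          C–K: parent, skip
          visit J (parent C)
            J–C: parent, skip
            visit I (parent J)
              I–J: parent, skip
              visit D (parent I)
                D–I: parent, skip
              visit M (parent I)
                M–I: parent, skip
                visit N (parent M)
                  N–M: parent, skip
                  N–K: K visited and ≠ parent → cycle
Cycle: K – C – J – I – M – N – K.

Yes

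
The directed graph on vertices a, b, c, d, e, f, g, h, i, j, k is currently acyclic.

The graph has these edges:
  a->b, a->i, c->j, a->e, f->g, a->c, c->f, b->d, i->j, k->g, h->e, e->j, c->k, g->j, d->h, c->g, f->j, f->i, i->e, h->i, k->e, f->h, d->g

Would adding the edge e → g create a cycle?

No

Adding e→g creates a cycle iff g can already reach e.
Explore from g: no path reaches e. The graph stays acyclic.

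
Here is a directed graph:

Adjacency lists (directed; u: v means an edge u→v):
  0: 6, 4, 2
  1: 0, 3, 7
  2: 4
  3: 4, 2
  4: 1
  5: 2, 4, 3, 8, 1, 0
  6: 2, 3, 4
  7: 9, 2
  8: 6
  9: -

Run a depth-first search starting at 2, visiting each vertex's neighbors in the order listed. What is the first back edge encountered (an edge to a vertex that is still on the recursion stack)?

DFS from 2 (visiting each vertex's neighbors in the order listed); mark gray on enter, black on exit:
2 gray
  4 gray
    1 gray
      0 gray
        6 gray
          6→2: 2 is gray → back edge
First back edge: 6 → 2.

6->2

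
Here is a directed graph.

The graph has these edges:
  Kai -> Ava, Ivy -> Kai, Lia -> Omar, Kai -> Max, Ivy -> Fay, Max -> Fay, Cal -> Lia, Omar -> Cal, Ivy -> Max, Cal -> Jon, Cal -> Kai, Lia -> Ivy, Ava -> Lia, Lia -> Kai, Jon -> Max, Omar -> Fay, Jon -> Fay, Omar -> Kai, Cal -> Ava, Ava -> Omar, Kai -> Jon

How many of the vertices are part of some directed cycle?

6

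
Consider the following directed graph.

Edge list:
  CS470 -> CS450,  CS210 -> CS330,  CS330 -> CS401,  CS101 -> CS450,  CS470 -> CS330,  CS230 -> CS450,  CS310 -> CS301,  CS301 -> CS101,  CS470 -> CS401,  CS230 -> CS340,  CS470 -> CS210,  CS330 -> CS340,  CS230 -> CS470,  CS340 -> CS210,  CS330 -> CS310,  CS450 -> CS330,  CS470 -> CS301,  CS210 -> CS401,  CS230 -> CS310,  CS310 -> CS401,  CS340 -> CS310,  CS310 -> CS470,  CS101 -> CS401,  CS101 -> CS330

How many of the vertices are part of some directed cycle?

8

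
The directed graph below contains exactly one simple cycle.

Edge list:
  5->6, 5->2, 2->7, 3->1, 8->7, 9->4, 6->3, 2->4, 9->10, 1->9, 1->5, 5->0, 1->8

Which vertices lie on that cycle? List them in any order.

DFS with gray/black marking from 1:
1 gray
  9 gray
    10 gray
    10 black
    4 gray
    4 black
  9 black
  5 gray
    2 gray
      2→4: 4 black — skip
      7 gray
      7 black
    2 black
    0 gray
    0 black
    6 gray
      3 gray
        3→1: 1 is gray → back edge
Back edge closes the cycle 1 → 5 → 6 → 3 → 1; its vertices are {1, 3, 5, 6}.

1, 3, 5, 6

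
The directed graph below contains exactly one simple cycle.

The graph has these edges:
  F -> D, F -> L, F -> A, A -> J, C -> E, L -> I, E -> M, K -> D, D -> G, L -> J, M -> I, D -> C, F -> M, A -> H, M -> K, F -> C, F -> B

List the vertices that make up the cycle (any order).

C, D, E, K, M

DFS with gray/black marking from M:
M gray
  K gray
    D gray
      C gray
        E gray
          E→M: M is gray → back edge
Back edge closes the cycle M → K → D → C → E → M; its vertices are {C, D, E, K, M}.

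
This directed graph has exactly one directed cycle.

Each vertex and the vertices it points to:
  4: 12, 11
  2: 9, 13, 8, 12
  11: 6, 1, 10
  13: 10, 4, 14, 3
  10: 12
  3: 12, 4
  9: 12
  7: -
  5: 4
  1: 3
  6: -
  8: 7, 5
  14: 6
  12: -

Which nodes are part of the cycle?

1, 3, 4, 11

DFS with gray/black marking from 4:
4 gray
  12 gray
  12 black
  11 gray
    6 gray
    6 black
    1 gray
      3 gray
        3→12: 12 black — skip
        3→4: 4 is gray → back edge
Back edge closes the cycle 4 → 11 → 1 → 3 → 4; its vertices are {1, 3, 4, 11}.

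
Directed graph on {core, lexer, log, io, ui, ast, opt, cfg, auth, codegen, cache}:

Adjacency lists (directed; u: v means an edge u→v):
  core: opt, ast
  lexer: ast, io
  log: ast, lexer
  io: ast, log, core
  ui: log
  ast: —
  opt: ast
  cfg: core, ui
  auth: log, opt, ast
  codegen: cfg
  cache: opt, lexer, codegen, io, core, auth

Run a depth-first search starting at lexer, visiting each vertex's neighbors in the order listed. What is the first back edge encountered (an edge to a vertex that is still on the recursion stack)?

DFS from lexer (visiting each vertex's neighbors in the order listed); mark gray on enter, black on exit:
lexer gray
  ast gray
  ast black
  io gray
    io→ast: ast black — skip
    log gray
      log→ast: ast black — skip
      log→lexer: lexer is gray → back edge
First back edge: log → lexer.

log->lexer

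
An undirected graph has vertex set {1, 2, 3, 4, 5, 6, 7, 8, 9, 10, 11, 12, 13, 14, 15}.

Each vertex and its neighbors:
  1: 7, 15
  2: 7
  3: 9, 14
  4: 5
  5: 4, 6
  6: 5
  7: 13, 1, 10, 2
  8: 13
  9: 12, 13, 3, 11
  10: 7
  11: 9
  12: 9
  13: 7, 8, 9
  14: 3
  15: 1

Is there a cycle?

DFS, tracking each vertex's parent; an edge to a visited non-parent vertex closes a cycle.
Start from 6:
visit 6 (parent –)
  visit 5 (parent 6)
    visit 4 (parent 5)
      4–5: parent, skip
    5–6: parent, skip
visit 1 (parent –)
  visit 7 (parent 1)
    visit 13 (parent 7)
      13–7: parent, skip
      visit 8 (parent 13)
        8–13: parent, skip
      visit 9 (parent 13)
        visit 12 (parent 9)
          12–9: parent, skip
        9–13: parent, skip
        visit 3 (parent 9)
          3–9: parent, skip
          visit 14 (parent 3)
            14–3: parent, skip
        visit 11 (parent 9)
          11–9: parent, skip
    7–1: parent, skip
    visit 10 (parent 7)
      10–7: parent, skip
    visit 2 (parent 7)
      2–7: parent, skip
  visit 15 (parent 1)
    15–1: parent, skip
No non-parent visited neighbor found — the graph is a forest.

No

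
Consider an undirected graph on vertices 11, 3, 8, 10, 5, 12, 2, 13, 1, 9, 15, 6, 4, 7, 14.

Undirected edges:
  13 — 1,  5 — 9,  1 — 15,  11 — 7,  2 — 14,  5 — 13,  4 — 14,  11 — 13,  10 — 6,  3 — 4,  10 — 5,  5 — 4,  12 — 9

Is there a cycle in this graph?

DFS, tracking each vertex's parent; an edge to a visited non-parent vertex closes a cycle.
Start from 10:
visit 10 (parent –)
  visit 6 (parent 10)
    6–10: parent, skip
  visit 5 (parent 10)
    visit 13 (parent 5)
      visit 1 (parent 13)
        1–13: parent, skip
        visit 15 (parent 1)
          15–1: parent, skip
      13–5: parent, skip
      visit 11 (parent 13)
        visit 7 (parent 11)
          7–11: parent, skip
        11–13: parent, skip
    visit 9 (parent 5)
      visit 12 (parent 9)
        12–9: parent, skip
      9–5: parent, skip
    5–10: parent, skip
    visit 4 (parent 5)
      visit 3 (parent 4)
        3–4: parent, skip
      4–5: parent, skip
      visit 14 (parent 4)
        14–4: parent, skip
        visit 2 (parent 14)
          2–14: parent, skip
visit 8 (parent –)
No non-parent visited neighbor found — the graph is a forest.

No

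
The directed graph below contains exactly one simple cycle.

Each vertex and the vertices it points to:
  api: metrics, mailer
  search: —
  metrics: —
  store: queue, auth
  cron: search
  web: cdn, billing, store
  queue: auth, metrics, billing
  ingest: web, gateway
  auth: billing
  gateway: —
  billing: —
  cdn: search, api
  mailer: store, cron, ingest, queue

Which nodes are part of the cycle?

api, cdn, web, ingest, mailer

DFS with gray/black marking from api:
api gray
  metrics gray
  metrics black
  mailer gray
    store gray
      queue gray
        auth gray
          billing gray
          billing black
        auth black
        queue→metrics: metrics black — skip
        queue→billing: billing black — skip
      queue black
      store→auth: auth black — skip
    store black
    cron gray
      search gray
      search black
    cron black
    ingest gray
      web gray
        cdn gray
          cdn→search: search black — skip
          cdn→api: api is gray → back edge
Back edge closes the cycle api → mailer → ingest → web → cdn → api; its vertices are {api, cdn, web, ingest, mailer}.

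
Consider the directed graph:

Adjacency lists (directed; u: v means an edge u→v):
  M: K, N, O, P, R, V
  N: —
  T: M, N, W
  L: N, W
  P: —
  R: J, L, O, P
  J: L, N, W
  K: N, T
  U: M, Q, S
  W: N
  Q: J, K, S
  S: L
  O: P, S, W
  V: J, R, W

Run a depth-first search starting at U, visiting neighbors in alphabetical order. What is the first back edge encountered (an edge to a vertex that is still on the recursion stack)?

T->M

DFS from U (visiting neighbors in alphabetical order); mark gray on enter, black on exit:
U gray
  M gray
    K gray
      N gray
      N black
      T gray
        T→M: M is gray → back edge
First back edge: T → M.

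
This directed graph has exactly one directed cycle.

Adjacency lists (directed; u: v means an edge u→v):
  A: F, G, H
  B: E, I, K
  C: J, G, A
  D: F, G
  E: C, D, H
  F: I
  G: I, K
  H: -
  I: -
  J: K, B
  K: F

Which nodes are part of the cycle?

B, C, E, J

DFS with gray/black marking from E:
E gray
  C gray
    J gray
      K gray
        F gray
          I gray
          I black
        F black
      K black
      B gray
        B→E: E is gray → back edge
Back edge closes the cycle E → C → J → B → E; its vertices are {B, C, E, J}.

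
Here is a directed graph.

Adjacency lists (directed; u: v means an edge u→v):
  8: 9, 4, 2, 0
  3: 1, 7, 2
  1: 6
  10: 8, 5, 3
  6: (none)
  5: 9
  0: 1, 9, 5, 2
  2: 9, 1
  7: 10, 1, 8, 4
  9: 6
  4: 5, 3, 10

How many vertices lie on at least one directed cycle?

5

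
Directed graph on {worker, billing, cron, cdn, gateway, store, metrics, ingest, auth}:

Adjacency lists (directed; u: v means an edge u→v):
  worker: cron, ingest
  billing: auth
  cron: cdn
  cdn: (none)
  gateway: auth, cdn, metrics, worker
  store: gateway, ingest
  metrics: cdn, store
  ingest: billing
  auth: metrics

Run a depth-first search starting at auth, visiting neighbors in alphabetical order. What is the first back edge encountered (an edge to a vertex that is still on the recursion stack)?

gateway->auth

DFS from auth (visiting neighbors in alphabetical order); mark gray on enter, black on exit:
auth gray
  metrics gray
    cdn gray
    cdn black
    store gray
      gateway gray
        gateway→auth: auth is gray → back edge
First back edge: gateway → auth.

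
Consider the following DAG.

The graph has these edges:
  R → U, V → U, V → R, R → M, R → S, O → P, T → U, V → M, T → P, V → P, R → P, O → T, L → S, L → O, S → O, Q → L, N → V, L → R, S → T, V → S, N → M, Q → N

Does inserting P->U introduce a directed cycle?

No

Adding P→U creates a cycle iff U can already reach P.
Explore from U: no path reaches P. The graph stays acyclic.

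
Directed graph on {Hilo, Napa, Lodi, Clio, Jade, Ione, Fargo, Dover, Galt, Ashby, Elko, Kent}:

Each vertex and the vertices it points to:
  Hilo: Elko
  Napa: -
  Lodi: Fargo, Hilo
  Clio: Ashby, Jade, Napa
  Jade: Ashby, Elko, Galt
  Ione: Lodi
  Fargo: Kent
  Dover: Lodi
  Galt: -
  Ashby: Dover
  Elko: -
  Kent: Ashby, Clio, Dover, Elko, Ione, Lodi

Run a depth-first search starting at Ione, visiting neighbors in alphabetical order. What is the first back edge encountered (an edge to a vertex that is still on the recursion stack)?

Dover->Lodi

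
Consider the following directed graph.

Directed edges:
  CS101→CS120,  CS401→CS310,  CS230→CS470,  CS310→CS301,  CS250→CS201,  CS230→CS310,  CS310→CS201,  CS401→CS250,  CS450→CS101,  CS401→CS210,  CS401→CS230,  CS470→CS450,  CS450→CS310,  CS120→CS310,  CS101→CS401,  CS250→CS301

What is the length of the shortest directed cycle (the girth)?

5

For each vertex v, BFS finds the shortest path from v back to v.
The shortest such closed walk is CS450 → CS101 → CS401 → CS230 → CS470 → CS450, length 5.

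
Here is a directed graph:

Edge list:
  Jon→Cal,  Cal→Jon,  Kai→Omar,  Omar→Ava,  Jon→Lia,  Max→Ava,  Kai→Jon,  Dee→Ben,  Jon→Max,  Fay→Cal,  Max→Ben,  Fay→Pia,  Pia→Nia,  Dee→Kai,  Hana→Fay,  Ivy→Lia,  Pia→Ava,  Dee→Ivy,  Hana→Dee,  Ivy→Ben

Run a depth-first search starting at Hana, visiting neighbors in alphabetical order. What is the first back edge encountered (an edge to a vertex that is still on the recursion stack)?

Cal→Jon

DFS from Hana (visiting neighbors in alphabetical order); mark gray on enter, black on exit:
Hana gray
  Dee gray
    Ben gray
    Ben black
    Ivy gray
      Ivy→Ben: Ben black — skip
      Lia gray
      Lia black
    Ivy black
    Kai gray
      Jon gray
        Cal gray
          Cal→Jon: Jon is gray → back edge
First back edge: Cal → Jon.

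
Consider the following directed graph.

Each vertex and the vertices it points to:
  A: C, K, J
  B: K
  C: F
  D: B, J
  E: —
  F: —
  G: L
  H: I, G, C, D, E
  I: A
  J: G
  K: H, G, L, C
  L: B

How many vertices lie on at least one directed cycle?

A vertex is on a directed cycle iff it belongs to a strongly connected component of size ≥ 2 (or has a self-loop).
The vertices on cycles are {A, B, D, G, H, I, J, K, L} — 9 in total.

9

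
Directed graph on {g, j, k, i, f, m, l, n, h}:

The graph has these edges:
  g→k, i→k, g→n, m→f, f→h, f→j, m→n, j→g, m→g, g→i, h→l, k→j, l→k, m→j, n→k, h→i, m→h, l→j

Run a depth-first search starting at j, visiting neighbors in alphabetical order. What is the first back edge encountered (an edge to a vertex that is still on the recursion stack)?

k->j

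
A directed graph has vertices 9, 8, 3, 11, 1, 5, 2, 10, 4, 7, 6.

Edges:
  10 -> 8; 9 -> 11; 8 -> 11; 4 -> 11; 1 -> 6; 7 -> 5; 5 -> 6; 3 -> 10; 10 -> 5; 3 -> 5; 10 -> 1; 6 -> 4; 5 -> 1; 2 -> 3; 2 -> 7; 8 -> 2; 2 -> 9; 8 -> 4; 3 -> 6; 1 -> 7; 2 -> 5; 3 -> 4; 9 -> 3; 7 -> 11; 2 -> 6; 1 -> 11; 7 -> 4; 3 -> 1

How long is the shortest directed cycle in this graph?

3

For each vertex v, BFS finds the shortest path from v back to v.
The shortest such closed walk is 5 → 1 → 7 → 5, length 3.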